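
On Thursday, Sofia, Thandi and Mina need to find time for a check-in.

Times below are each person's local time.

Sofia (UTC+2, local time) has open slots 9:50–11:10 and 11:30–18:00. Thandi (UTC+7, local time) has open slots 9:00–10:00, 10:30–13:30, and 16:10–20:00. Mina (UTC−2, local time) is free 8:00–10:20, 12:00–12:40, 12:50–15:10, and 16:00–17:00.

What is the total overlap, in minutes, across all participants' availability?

140 minutes

Sofia → UTC: 07:50–09:10, 09:30–16:00.
Thandi → UTC: 02:00–03:00, 03:30–06:30, 09:10–13:00.
Mina → UTC: 10:00–12:20, 14:00–14:40, 14:50–17:10, 18:00–19:00.
Sofia ∩ Thandi: 09:30–13:00.
Sofia ∩ Thandi ∩ Mina: 10:00–12:20.
Total common minutes: 140.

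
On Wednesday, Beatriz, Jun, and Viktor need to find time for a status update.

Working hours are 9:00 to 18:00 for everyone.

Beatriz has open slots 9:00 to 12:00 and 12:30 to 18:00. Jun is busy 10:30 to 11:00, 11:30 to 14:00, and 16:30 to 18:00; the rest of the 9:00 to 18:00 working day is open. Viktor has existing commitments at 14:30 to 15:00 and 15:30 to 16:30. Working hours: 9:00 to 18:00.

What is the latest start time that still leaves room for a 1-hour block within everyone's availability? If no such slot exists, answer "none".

Jun free within 09:00–18:00: 09:00–10:30, 11:00–11:30, 14:00–16:30.
Viktor free within 09:00–18:00: 09:00–14:30, 15:00–15:30, 16:30–18:00.
Beatriz ∩ Jun: 09:00–10:30, 11:00–11:30, 14:00–16:30.
Beatriz ∩ Jun ∩ Viktor: 09:00–10:30, 11:00–11:30, 14:00–14:30, 15:00–15:30.
Windows ≥ 60 min: 09:00–10:30.
Latest start in the last window 09:00–10:30 is 10:30 − 60 min = 09:30.

09:30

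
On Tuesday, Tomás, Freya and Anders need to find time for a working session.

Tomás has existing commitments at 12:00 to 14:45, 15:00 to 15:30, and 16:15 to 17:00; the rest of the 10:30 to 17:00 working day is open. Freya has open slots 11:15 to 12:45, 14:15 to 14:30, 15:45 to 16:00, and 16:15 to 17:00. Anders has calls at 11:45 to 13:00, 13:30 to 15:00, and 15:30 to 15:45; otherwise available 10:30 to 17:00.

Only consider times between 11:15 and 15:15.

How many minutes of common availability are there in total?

30 minutes

Tomás free within 10:30–17:00: 10:30–12:00, 14:45–15:00, 15:30–16:15.
Anders free within 10:30–17:00: 10:30–11:45, 13:00–13:30, 15:00–15:30, 15:45–17:00.
Tomás ∩ Freya: 11:15–12:00, 15:45–16:00.
Tomás ∩ Freya ∩ Anders: 11:15–11:45, 15:45–16:00.
Restricted to 11:15–15:15: 11:15–11:45.
Total common minutes: 30.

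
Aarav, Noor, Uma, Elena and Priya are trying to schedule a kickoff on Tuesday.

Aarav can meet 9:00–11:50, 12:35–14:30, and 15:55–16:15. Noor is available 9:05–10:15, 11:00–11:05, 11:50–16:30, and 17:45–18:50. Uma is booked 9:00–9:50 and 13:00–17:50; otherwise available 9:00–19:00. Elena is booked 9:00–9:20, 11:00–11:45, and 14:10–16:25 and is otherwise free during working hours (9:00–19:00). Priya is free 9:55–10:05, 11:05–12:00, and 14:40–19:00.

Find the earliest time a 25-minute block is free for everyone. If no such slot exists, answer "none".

none

Uma free within 09:00–19:00: 09:50–13:00, 17:50–19:00.
Elena free within 09:00–19:00: 09:20–11:00, 11:45–14:10, 16:25–19:00.
Aarav ∩ Noor: 09:05–10:15, 11:00–11:05, 12:35–14:30, 15:55–16:15.
Aarav ∩ Noor ∩ Uma: 09:50–10:15, 11:00–11:05, 12:35–13:00.
Aarav ∩ Noor ∩ Uma ∩ Elena: 09:50–10:15, 12:35–13:00.
Aarav ∩ Noor ∩ Uma ∩ Elena ∩ Priya: 09:55–10:05.
Windows ≥ 25 min: (none).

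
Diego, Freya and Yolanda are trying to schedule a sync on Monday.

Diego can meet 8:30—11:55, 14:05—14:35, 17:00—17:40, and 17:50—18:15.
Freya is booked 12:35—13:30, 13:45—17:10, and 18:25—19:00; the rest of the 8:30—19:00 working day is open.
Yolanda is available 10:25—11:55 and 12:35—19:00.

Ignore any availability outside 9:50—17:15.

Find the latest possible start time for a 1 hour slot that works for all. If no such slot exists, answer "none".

Freya free within 08:30–19:00: 08:30–12:35, 13:30–13:45, 17:10–18:25.
Diego ∩ Freya: 08:30–11:55, 17:10–17:40, 17:50–18:15.
Diego ∩ Freya ∩ Yolanda: 10:25–11:55, 17:10–17:40, 17:50–18:15.
Restricted to 09:50–17:15: 10:25–11:55, 17:10–17:15.
Windows ≥ 60 min: 10:25–11:55.
Latest start in the last window 10:25–11:55 is 11:55 − 60 min = 10:55.

10:55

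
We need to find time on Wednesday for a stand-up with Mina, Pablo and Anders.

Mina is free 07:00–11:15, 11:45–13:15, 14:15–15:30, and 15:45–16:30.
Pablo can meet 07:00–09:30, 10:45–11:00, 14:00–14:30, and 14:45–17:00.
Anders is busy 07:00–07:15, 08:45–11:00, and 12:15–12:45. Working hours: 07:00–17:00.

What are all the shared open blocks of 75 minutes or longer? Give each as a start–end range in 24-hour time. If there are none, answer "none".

07:15–08:45

Anders free within 07:00–17:00: 07:15–08:45, 11:00–12:15, 12:45–17:00.
Mina ∩ Pablo: 07:00–09:30, 10:45–11:00, 14:15–14:30, 14:45–15:30, 15:45–16:30.
Mina ∩ Pablo ∩ Anders: 07:15–08:45, 14:15–14:30, 14:45–15:30, 15:45–16:30.
Windows ≥ 75 min: 07:15–08:45.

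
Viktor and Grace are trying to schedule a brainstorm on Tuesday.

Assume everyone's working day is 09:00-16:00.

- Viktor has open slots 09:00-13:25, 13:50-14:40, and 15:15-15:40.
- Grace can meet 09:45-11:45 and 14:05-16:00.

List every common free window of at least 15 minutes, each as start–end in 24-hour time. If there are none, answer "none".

09:45–11:45, 14:05–14:40, 15:15–15:40

Viktor ∩ Grace: 09:45–11:45, 14:05–14:40, 15:15–15:40.
Windows ≥ 15 min: 09:45–11:45, 14:05–14:40, 15:15–15:40.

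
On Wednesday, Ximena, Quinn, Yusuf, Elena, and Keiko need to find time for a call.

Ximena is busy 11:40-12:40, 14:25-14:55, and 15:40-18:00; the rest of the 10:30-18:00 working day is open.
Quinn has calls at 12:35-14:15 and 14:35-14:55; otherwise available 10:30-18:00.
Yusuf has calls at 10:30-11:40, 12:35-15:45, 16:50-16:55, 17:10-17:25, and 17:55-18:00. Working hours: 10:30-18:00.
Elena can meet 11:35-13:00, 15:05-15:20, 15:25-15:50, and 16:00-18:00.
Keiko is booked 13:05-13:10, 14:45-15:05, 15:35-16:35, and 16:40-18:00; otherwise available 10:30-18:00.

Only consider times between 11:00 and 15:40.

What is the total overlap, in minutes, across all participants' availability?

0 minutes

Ximena free within 10:30–18:00: 10:30–11:40, 12:40–14:25, 14:55–15:40.
Quinn free within 10:30–18:00: 10:30–12:35, 14:15–14:35, 14:55–18:00.
Yusuf free within 10:30–18:00: 11:40–12:35, 15:45–16:50, 16:55–17:10, 17:25–17:55.
Keiko free within 10:30–18:00: 10:30–13:05, 13:10–14:45, 15:05–15:35, 16:35–16:40.
Ximena ∩ Quinn: 10:30–11:40, 14:15–14:25, 14:55–15:40.
Ximena ∩ Quinn ∩ Yusuf: (none).
Ximena ∩ Quinn ∩ Yusuf ∩ Elena: (none).
Ximena ∩ Quinn ∩ Yusuf ∩ Elena ∩ Keiko: (none).
Restricted to 11:00–15:40: (none).
Total common minutes: 0.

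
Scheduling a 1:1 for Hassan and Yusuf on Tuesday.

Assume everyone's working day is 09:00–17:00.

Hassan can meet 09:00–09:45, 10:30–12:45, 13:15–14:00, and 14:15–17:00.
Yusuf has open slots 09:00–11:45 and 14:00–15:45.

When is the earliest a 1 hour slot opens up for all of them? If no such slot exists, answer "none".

Hassan ∩ Yusuf: 09:00–09:45, 10:30–11:45, 14:15–15:45.
Windows ≥ 60 min: 10:30–11:45, 14:15–15:45.
Earliest such window starts at 10:30.

10:30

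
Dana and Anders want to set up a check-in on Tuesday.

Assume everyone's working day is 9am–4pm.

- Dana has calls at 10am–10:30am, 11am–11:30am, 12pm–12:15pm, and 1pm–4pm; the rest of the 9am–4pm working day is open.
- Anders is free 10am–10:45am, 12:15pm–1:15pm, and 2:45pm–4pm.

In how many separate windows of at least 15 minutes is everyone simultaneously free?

2

Dana free within 09:00–16:00: 09:00–10:00, 10:30–11:00, 11:30–12:00, 12:15–13:00.
Dana ∩ Anders: 10:30–10:45, 12:15–13:00.
Windows ≥ 15 min: 10:30–10:45, 12:15–13:00.
That's 2 windows.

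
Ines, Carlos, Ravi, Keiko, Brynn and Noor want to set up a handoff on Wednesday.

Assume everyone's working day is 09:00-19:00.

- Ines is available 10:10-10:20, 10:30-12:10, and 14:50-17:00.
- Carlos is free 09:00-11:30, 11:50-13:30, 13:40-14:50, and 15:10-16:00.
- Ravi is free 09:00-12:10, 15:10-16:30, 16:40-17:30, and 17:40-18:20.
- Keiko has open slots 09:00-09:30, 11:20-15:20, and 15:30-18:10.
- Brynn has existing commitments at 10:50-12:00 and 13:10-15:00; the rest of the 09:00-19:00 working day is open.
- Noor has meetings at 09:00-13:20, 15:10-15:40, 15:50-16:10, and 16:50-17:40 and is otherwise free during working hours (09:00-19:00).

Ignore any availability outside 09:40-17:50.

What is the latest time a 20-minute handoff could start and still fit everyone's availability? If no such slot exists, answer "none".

none

Brynn free within 09:00–19:00: 09:00–10:50, 12:00–13:10, 15:00–19:00.
Noor free within 09:00–19:00: 13:20–15:10, 15:40–15:50, 16:10–16:50, 17:40–19:00.
Ines ∩ Carlos: 10:10–10:20, 10:30–11:30, 11:50–12:10, 15:10–16:00.
Ines ∩ Carlos ∩ Ravi: 10:10–10:20, 10:30–11:30, 11:50–12:10, 15:10–16:00.
Ines ∩ Carlos ∩ Ravi ∩ Keiko: 11:20–11:30, 11:50–12:10, 15:10–15:20, 15:30–16:00.
Ines ∩ Carlos ∩ Ravi ∩ Keiko ∩ Brynn: 12:00–12:10, 15:10–15:20, 15:30–16:00.
Ines ∩ Carlos ∩ Ravi ∩ Keiko ∩ Brynn ∩ Noor: 15:40–15:50.
Restricted to 09:40–17:50: 15:40–15:50.
Windows ≥ 20 min: (none).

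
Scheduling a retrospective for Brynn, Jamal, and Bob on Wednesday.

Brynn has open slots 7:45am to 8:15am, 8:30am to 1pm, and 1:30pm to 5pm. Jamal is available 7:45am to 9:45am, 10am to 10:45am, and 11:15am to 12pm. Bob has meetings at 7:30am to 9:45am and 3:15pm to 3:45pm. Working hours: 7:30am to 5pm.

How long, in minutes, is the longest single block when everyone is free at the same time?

45 minutes

Bob free within 07:30–17:00: 09:45–15:15, 15:45–17:00.
Brynn ∩ Jamal: 07:45–08:15, 08:30–09:45, 10:00–10:45, 11:15–12:00.
Brynn ∩ Jamal ∩ Bob: 10:00–10:45, 11:15–12:00.
Common window lengths: 45, 45 min; longest is 45.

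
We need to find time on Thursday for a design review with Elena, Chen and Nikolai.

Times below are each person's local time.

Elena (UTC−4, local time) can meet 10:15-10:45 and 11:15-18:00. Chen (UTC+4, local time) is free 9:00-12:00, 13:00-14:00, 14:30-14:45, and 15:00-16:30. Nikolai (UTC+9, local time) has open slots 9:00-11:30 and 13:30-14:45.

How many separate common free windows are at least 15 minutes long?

0

Elena → UTC: 14:15–14:45, 15:15–22:00.
Chen → UTC: 05:00–08:00, 09:00–10:00, 10:30–10:45, 11:00–12:30.
Nikolai → UTC: 00:00–02:30, 04:30–05:45.
Elena ∩ Chen: (none).
Elena ∩ Chen ∩ Nikolai: (none).
Windows ≥ 15 min: (none).
That's 0 windows.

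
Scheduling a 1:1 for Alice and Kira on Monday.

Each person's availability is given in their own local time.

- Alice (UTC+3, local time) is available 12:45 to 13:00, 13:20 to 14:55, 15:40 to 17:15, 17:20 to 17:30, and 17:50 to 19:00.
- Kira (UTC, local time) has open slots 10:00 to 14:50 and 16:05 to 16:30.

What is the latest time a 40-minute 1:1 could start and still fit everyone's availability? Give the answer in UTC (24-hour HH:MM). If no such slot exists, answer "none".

13:35

Alice → UTC: 09:45–10:00, 10:20–11:55, 12:40–14:15, 14:20–14:30, 14:50–16:00.
Kira → UTC: 10:00–14:50, 16:05–16:30.
Alice ∩ Kira: 10:20–11:55, 12:40–14:15, 14:20–14:30.
Windows ≥ 40 min: 10:20–11:55, 12:40–14:15.
Latest start in the last window 12:40–14:15 is 14:15 − 40 min = 13:35.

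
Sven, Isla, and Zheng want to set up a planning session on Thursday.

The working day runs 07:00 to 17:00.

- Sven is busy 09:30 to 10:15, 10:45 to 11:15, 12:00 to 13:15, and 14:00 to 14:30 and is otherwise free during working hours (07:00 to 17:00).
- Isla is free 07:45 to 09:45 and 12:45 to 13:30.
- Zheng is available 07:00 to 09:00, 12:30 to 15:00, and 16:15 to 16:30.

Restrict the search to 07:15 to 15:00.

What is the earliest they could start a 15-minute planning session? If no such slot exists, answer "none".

07:45

Sven free within 07:00–17:00: 07:00–09:30, 10:15–10:45, 11:15–12:00, 13:15–14:00, 14:30–17:00.
Sven ∩ Isla: 07:45–09:30, 13:15–13:30.
Sven ∩ Isla ∩ Zheng: 07:45–09:00, 13:15–13:30.
Restricted to 07:15–15:00: 07:45–09:00, 13:15–13:30.
Windows ≥ 15 min: 07:45–09:00, 13:15–13:30.
Earliest such window starts at 07:45.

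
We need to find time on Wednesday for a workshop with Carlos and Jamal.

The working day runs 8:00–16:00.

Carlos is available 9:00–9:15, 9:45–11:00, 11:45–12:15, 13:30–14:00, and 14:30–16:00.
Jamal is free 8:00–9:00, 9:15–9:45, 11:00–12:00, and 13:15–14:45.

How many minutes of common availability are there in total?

Carlos ∩ Jamal: 11:45–12:00, 13:30–14:00, 14:30–14:45.
Total common minutes: 15 + 30 + 15 = 60.

60 minutes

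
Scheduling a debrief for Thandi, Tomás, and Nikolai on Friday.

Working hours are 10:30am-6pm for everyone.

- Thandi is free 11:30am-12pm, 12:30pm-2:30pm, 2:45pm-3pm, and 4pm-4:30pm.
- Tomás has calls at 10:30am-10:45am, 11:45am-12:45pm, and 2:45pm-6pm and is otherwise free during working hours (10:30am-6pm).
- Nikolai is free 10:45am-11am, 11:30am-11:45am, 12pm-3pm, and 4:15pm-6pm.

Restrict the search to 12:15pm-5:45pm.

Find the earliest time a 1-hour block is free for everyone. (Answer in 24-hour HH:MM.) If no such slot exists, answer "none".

12:45

Tomás free within 10:30–18:00: 10:45–11:45, 12:45–14:45.
Thandi ∩ Tomás: 11:30–11:45, 12:45–14:30.
Thandi ∩ Tomás ∩ Nikolai: 11:30–11:45, 12:45–14:30.
Restricted to 12:15–17:45: 12:45–14:30.
Windows ≥ 60 min: 12:45–14:30.
Earliest such window starts at 12:45.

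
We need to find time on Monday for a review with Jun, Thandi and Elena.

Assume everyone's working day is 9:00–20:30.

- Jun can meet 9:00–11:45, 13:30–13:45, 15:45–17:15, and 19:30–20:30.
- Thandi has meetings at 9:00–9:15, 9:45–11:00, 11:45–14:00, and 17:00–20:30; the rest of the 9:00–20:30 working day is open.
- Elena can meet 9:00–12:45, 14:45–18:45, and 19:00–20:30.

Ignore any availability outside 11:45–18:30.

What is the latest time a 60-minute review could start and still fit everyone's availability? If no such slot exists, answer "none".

16:00

Thandi free within 09:00–20:30: 09:15–09:45, 11:00–11:45, 14:00–17:00.
Jun ∩ Thandi: 09:15–09:45, 11:00–11:45, 15:45–17:00.
Jun ∩ Thandi ∩ Elena: 09:15–09:45, 11:00–11:45, 15:45–17:00.
Restricted to 11:45–18:30: 15:45–17:00.
Windows ≥ 60 min: 15:45–17:00.
Latest start in the last window 15:45–17:00 is 17:00 − 60 min = 16:00.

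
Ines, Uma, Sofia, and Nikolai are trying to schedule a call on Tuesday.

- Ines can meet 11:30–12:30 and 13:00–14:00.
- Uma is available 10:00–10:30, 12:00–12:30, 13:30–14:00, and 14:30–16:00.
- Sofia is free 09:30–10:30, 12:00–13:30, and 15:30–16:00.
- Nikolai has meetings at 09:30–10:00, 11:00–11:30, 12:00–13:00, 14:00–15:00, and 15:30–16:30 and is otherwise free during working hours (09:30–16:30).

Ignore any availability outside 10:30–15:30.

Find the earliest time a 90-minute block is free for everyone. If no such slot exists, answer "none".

none

Nikolai free within 09:30–16:30: 10:00–11:00, 11:30–12:00, 13:00–14:00, 15:00–15:30.
Ines ∩ Uma: 12:00–12:30, 13:30–14:00.
Ines ∩ Uma ∩ Sofia: 12:00–12:30.
Ines ∩ Uma ∩ Sofia ∩ Nikolai: (none).
Restricted to 10:30–15:30: (none).
Windows ≥ 90 min: (none).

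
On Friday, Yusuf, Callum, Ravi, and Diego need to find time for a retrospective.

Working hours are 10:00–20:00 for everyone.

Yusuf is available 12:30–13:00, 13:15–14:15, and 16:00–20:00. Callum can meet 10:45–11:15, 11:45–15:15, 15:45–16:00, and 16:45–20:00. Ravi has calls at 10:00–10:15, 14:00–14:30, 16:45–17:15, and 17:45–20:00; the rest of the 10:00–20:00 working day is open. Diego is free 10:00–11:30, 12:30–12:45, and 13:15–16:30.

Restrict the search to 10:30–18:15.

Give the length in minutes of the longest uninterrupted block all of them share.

45 minutes

Ravi free within 10:00–20:00: 10:15–14:00, 14:30–16:45, 17:15–17:45.
Yusuf ∩ Callum: 12:30–13:00, 13:15–14:15, 16:45–20:00.
Yusuf ∩ Callum ∩ Ravi: 12:30–13:00, 13:15–14:00, 17:15–17:45.
Yusuf ∩ Callum ∩ Ravi ∩ Diego: 12:30–12:45, 13:15–14:00.
Restricted to 10:30–18:15: 12:30–12:45, 13:15–14:00.
Common window lengths: 15, 45 min; longest is 45.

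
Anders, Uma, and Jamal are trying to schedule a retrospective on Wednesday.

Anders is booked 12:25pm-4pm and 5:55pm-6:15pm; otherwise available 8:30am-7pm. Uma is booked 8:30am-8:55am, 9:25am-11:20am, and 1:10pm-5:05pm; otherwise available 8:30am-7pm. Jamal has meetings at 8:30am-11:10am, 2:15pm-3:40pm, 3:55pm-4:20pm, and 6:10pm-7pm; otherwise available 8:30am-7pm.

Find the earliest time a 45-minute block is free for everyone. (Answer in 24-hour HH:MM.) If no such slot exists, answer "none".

Anders free within 08:30–19:00: 08:30–12:25, 16:00–17:55, 18:15–19:00.
Uma free within 08:30–19:00: 08:55–09:25, 11:20–13:10, 17:05–19:00.
Jamal free within 08:30–19:00: 11:10–14:15, 15:40–15:55, 16:20–18:10.
Anders ∩ Uma: 08:55–09:25, 11:20–12:25, 17:05–17:55, 18:15–19:00.
Anders ∩ Uma ∩ Jamal: 11:20–12:25, 17:05–17:55.
Windows ≥ 45 min: 11:20–12:25, 17:05–17:55.
Earliest such window starts at 11:20.

11:20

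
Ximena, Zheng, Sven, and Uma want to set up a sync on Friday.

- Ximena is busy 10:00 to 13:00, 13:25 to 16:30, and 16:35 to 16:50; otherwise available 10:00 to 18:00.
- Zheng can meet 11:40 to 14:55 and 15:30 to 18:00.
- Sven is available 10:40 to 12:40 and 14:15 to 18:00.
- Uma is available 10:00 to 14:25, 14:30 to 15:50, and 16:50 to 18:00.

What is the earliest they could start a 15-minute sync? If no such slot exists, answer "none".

16:50

Ximena free within 10:00–18:00: 13:00–13:25, 16:30–16:35, 16:50–18:00.
Ximena ∩ Zheng: 13:00–13:25, 16:30–16:35, 16:50–18:00.
Ximena ∩ Zheng ∩ Sven: 16:30–16:35, 16:50–18:00.
Ximena ∩ Zheng ∩ Sven ∩ Uma: 16:50–18:00.
Windows ≥ 15 min: 16:50–18:00.
Earliest such window starts at 16:50.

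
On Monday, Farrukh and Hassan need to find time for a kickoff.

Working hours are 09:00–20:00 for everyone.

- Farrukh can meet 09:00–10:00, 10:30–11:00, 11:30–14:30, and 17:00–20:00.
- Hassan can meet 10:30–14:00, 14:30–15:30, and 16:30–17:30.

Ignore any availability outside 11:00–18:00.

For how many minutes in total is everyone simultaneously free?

Farrukh ∩ Hassan: 10:30–11:00, 11:30–14:00, 17:00–17:30.
Restricted to 11:00–18:00: 11:30–14:00, 17:00–17:30.
Total common minutes: 150 + 30 = 180.

180 minutes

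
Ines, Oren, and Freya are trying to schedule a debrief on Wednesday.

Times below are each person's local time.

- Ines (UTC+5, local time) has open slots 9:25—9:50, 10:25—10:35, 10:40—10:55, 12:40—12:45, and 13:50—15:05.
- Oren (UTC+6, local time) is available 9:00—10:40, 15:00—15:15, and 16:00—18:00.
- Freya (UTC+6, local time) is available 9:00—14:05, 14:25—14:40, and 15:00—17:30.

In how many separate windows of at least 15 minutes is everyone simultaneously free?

2

Ines → UTC: 04:25–04:50, 05:25–05:35, 05:40–05:55, 07:40–07:45, 08:50–10:05.
Oren → UTC: 03:00–04:40, 09:00–09:15, 10:00–12:00.
Freya → UTC: 03:00–08:05, 08:25–08:40, 09:00–11:30.
Ines ∩ Oren: 04:25–04:40, 09:00–09:15, 10:00–10:05.
Ines ∩ Oren ∩ Freya: 04:25–04:40, 09:00–09:15, 10:00–10:05.
Windows ≥ 15 min: 04:25–04:40, 09:00–09:15.
That's 2 windows.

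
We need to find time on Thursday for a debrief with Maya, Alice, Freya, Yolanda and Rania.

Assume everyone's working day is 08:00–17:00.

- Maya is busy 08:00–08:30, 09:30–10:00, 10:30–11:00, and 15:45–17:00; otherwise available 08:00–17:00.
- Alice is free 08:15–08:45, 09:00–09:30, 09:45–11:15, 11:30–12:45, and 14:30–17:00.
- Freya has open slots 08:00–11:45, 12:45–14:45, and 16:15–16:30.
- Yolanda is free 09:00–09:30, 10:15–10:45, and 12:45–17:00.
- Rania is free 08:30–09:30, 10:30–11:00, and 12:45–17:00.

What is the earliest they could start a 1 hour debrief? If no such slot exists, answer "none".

Maya free within 08:00–17:00: 08:30–09:30, 10:00–10:30, 11:00–15:45.
Maya ∩ Alice: 08:30–08:45, 09:00–09:30, 10:00–10:30, 11:00–11:15, 11:30–12:45, 14:30–15:45.
Maya ∩ Alice ∩ Freya: 08:30–08:45, 09:00–09:30, 10:00–10:30, 11:00–11:15, 11:30–11:45, 14:30–14:45.
Maya ∩ Alice ∩ Freya ∩ Yolanda: 09:00–09:30, 10:15–10:30, 14:30–14:45.
Maya ∩ Alice ∩ Freya ∩ Yolanda ∩ Rania: 09:00–09:30, 14:30–14:45.
Windows ≥ 60 min: (none).

none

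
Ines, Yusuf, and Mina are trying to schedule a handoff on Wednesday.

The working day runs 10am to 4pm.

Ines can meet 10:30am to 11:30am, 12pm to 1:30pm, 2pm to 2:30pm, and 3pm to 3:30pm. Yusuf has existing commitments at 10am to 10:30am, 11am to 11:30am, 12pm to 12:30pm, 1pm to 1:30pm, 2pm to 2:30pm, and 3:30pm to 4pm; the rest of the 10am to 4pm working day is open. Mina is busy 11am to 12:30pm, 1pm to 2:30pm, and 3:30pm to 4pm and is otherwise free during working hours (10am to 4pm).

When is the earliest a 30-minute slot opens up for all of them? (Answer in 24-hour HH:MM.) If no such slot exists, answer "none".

10:30

Yusuf free within 10:00–16:00: 10:30–11:00, 11:30–12:00, 12:30–13:00, 13:30–14:00, 14:30–15:30.
Mina free within 10:00–16:00: 10:00–11:00, 12:30–13:00, 14:30–15:30.
Ines ∩ Yusuf: 10:30–11:00, 12:30–13:00, 15:00–15:30.
Ines ∩ Yusuf ∩ Mina: 10:30–11:00, 12:30–13:00, 15:00–15:30.
Windows ≥ 30 min: 10:30–11:00, 12:30–13:00, 15:00–15:30.
Earliest such window starts at 10:30.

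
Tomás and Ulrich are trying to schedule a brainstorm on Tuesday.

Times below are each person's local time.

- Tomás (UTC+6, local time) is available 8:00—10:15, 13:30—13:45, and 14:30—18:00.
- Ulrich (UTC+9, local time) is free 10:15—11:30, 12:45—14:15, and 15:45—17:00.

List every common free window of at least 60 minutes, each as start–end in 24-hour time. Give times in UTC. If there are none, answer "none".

none

Tomás → UTC: 02:00–04:15, 07:30–07:45, 08:30–12:00.
Ulrich → UTC: 01:15–02:30, 03:45–05:15, 06:45–08:00.
Tomás ∩ Ulrich: 02:00–02:30, 03:45–04:15, 07:30–07:45.
Windows ≥ 60 min: (none).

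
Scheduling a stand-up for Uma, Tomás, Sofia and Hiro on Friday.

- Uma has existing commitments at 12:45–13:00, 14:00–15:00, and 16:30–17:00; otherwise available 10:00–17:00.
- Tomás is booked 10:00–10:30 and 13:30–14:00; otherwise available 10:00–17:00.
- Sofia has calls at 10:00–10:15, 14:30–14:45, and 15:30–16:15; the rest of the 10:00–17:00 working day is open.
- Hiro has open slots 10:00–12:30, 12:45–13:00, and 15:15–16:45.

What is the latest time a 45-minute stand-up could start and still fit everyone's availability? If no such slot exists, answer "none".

Uma free within 10:00–17:00: 10:00–12:45, 13:00–14:00, 15:00–16:30.
Tomás free within 10:00–17:00: 10:30–13:30, 14:00–17:00.
Sofia free within 10:00–17:00: 10:15–14:30, 14:45–15:30, 16:15–17:00.
Uma ∩ Tomás: 10:30–12:45, 13:00–13:30, 15:00–16:30.
Uma ∩ Tomás ∩ Sofia: 10:30–12:45, 13:00–13:30, 15:00–15:30, 16:15–16:30.
Uma ∩ Tomás ∩ Sofia ∩ Hiro: 10:30–12:30, 15:15–15:30, 16:15–16:30.
Windows ≥ 45 min: 10:30–12:30.
Latest start in the last window 10:30–12:30 is 12:30 − 45 min = 11:45.

11:45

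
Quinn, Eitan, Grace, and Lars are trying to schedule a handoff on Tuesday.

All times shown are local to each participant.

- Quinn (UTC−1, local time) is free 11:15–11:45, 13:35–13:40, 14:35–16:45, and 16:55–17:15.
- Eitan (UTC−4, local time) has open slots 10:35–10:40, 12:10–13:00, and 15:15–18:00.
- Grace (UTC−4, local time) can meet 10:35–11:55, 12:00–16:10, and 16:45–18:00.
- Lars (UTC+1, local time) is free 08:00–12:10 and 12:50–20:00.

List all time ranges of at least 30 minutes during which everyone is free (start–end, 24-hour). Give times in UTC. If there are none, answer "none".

16:10–17:00

Quinn → UTC: 12:15–12:45, 14:35–14:40, 15:35–17:45, 17:55–18:15.
Eitan → UTC: 14:35–14:40, 16:10–17:00, 19:15–22:00.
Grace → UTC: 14:35–15:55, 16:00–20:10, 20:45–22:00.
Lars → UTC: 07:00–11:10, 11:50–19:00.
Quinn ∩ Eitan: 14:35–14:40, 16:10–17:00.
Quinn ∩ Eitan ∩ Grace: 14:35–14:40, 16:10–17:00.
Quinn ∩ Eitan ∩ Grace ∩ Lars: 14:35–14:40, 16:10–17:00.
Windows ≥ 30 min: 16:10–17:00.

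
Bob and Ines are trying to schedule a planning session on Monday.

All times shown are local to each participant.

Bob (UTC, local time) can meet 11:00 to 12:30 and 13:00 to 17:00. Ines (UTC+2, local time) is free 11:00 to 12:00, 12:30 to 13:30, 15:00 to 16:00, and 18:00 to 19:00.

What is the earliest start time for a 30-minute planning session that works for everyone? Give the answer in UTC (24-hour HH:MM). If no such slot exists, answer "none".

Bob → UTC: 11:00–12:30, 13:00–17:00.
Ines → UTC: 09:00–10:00, 10:30–11:30, 13:00–14:00, 16:00–17:00.
Bob ∩ Ines: 11:00–11:30, 13:00–14:00, 16:00–17:00.
Windows ≥ 30 min: 11:00–11:30, 13:00–14:00, 16:00–17:00.
Earliest such window starts at 11:00.

11:00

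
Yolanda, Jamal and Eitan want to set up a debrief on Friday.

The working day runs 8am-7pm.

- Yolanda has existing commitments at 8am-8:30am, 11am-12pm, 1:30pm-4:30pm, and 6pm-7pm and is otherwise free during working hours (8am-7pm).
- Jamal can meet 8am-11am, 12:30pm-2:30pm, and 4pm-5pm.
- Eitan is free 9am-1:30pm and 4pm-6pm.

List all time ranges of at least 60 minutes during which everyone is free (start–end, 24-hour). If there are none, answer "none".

09:00–11:00, 12:30–13:30

Yolanda free within 08:00–19:00: 08:30–11:00, 12:00–13:30, 16:30–18:00.
Yolanda ∩ Jamal: 08:30–11:00, 12:30–13:30, 16:30–17:00.
Yolanda ∩ Jamal ∩ Eitan: 09:00–11:00, 12:30–13:30, 16:30–17:00.
Windows ≥ 60 min: 09:00–11:00, 12:30–13:30.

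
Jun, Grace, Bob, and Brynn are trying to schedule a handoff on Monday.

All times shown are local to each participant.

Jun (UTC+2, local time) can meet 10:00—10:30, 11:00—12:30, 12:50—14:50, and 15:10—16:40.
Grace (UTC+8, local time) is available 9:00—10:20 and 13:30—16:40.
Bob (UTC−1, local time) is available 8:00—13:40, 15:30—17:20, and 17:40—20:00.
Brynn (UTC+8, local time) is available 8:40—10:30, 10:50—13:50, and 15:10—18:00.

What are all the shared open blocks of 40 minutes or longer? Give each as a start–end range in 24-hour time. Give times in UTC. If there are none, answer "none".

Jun → UTC: 08:00–08:30, 09:00–10:30, 10:50–12:50, 13:10–14:40.
Grace → UTC: 01:00–02:20, 05:30–08:40.
Bob → UTC: 09:00–14:40, 16:30–18:20, 18:40–21:00.
Brynn → UTC: 00:40–02:30, 02:50–05:50, 07:10–10:00.
Jun ∩ Grace: 08:00–08:30.
Jun ∩ Grace ∩ Bob: (none).
Jun ∩ Grace ∩ Bob ∩ Brynn: (none).
Windows ≥ 40 min: (none).

none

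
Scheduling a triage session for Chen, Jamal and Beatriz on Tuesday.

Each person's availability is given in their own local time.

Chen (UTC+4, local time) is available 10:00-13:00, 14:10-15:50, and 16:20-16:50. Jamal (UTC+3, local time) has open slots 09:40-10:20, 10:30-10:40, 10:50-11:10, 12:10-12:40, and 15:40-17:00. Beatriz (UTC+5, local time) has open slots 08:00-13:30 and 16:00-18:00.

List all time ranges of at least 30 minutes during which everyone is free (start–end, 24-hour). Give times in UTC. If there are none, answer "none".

Chen → UTC: 06:00–09:00, 10:10–11:50, 12:20–12:50.
Jamal → UTC: 06:40–07:20, 07:30–07:40, 07:50–08:10, 09:10–09:40, 12:40–14:00.
Beatriz → UTC: 03:00–08:30, 11:00–13:00.
Chen ∩ Jamal: 06:40–07:20, 07:30–07:40, 07:50–08:10, 12:40–12:50.
Chen ∩ Jamal ∩ Beatriz: 06:40–07:20, 07:30–07:40, 07:50–08:10, 12:40–12:50.
Windows ≥ 30 min: 06:40–07:20.

06:40–07:20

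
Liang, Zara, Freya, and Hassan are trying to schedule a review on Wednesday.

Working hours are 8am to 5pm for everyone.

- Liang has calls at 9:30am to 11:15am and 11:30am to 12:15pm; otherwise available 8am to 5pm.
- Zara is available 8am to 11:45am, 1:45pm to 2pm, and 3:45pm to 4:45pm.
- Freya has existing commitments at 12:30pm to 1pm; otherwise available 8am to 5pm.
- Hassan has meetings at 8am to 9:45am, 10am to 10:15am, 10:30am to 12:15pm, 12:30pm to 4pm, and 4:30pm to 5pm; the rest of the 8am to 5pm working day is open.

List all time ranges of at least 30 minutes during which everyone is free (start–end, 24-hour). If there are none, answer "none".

16:00–16:30

Liang free within 08:00–17:00: 08:00–09:30, 11:15–11:30, 12:15–17:00.
Freya free within 08:00–17:00: 08:00–12:30, 13:00–17:00.
Hassan free within 08:00–17:00: 09:45–10:00, 10:15–10:30, 12:15–12:30, 16:00–16:30.
Liang ∩ Zara: 08:00–09:30, 11:15–11:30, 13:45–14:00, 15:45–16:45.
Liang ∩ Zara ∩ Freya: 08:00–09:30, 11:15–11:30, 13:45–14:00, 15:45–16:45.
Liang ∩ Zara ∩ Freya ∩ Hassan: 16:00–16:30.
Windows ≥ 30 min: 16:00–16:30.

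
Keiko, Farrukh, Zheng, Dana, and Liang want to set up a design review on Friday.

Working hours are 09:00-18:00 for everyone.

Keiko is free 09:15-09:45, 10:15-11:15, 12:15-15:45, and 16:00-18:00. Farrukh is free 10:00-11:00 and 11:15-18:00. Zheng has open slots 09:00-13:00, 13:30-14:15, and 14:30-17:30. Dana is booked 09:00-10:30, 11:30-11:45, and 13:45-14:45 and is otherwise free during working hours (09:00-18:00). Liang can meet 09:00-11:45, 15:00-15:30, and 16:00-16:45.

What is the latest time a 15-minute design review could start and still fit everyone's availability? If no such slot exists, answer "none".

Dana free within 09:00–18:00: 10:30–11:30, 11:45–13:45, 14:45–18:00.
Keiko ∩ Farrukh: 10:15–11:00, 12:15–15:45, 16:00–18:00.
Keiko ∩ Farrukh ∩ Zheng: 10:15–11:00, 12:15–13:00, 13:30–14:15, 14:30–15:45, 16:00–17:30.
Keiko ∩ Farrukh ∩ Zheng ∩ Dana: 10:30–11:00, 12:15–13:00, 13:30–13:45, 14:45–15:45, 16:00–17:30.
Keiko ∩ Farrukh ∩ Zheng ∩ Dana ∩ Liang: 10:30–11:00, 15:00–15:30, 16:00–16:45.
Windows ≥ 15 min: 10:30–11:00, 15:00–15:30, 16:00–16:45.
Latest start in the last window 16:00–16:45 is 16:45 − 15 min = 16:30.

16:30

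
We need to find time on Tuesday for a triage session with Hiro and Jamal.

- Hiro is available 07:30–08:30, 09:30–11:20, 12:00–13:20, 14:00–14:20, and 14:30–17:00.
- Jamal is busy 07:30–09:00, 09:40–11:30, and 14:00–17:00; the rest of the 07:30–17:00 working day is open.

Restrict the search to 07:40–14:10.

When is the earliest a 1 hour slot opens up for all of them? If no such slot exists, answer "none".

12:00

Jamal free within 07:30–17:00: 09:00–09:40, 11:30–14:00.
Hiro ∩ Jamal: 09:30–09:40, 12:00–13:20.
Restricted to 07:40–14:10: 09:30–09:40, 12:00–13:20.
Windows ≥ 60 min: 12:00–13:20.
Earliest such window starts at 12:00.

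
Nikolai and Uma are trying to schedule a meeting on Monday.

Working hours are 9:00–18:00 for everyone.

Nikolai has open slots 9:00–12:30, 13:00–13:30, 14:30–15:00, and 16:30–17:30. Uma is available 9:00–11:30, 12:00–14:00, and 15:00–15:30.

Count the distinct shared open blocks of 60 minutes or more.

1

Nikolai ∩ Uma: 09:00–11:30, 12:00–12:30, 13:00–13:30.
Windows ≥ 60 min: 09:00–11:30.
That's 1 window.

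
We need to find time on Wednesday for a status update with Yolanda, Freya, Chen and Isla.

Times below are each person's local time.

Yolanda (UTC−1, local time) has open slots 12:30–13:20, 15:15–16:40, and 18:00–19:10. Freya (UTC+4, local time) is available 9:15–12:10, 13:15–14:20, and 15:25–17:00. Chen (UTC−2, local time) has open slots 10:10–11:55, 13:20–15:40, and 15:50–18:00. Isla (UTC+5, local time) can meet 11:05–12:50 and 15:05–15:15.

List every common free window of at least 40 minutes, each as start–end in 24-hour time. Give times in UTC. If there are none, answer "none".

Yolanda → UTC: 13:30–14:20, 16:15–17:40, 19:00–20:10.
Freya → UTC: 05:15–08:10, 09:15–10:20, 11:25–13:00.
Chen → UTC: 12:10–13:55, 15:20–17:40, 17:50–20:00.
Isla → UTC: 06:05–07:50, 10:05–10:15.
Yolanda ∩ Freya: (none).
Yolanda ∩ Freya ∩ Chen: (none).
Yolanda ∩ Freya ∩ Chen ∩ Isla: (none).
Windows ≥ 40 min: (none).

none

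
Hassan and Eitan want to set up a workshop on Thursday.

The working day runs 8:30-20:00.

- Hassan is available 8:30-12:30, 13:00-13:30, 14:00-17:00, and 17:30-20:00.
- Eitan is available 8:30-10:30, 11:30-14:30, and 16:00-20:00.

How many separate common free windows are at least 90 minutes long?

2

Hassan ∩ Eitan: 08:30–10:30, 11:30–12:30, 13:00–13:30, 14:00–14:30, 16:00–17:00, 17:30–20:00.
Windows ≥ 90 min: 08:30–10:30, 17:30–20:00.
That's 2 windows.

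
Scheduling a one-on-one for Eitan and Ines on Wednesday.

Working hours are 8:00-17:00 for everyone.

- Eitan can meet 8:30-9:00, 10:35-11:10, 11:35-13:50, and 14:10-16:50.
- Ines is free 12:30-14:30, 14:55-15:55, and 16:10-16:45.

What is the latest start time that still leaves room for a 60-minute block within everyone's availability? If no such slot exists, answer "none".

Eitan ∩ Ines: 12:30–13:50, 14:10–14:30, 14:55–15:55, 16:10–16:45.
Windows ≥ 60 min: 12:30–13:50, 14:55–15:55.
Latest start in the last window 14:55–15:55 is 15:55 − 60 min = 14:55.

14:55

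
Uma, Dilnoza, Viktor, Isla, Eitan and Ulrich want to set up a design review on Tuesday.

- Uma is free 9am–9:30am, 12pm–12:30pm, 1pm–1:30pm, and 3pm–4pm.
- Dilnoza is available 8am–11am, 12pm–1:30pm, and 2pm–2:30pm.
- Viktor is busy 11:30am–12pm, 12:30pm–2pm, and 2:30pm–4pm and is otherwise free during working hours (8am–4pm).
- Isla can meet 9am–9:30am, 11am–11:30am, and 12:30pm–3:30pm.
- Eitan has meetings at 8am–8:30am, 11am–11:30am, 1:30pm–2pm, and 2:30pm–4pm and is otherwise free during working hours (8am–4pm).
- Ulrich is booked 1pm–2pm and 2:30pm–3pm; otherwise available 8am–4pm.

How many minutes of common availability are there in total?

30 minutes

Viktor free within 08:00–16:00: 08:00–11:30, 12:00–12:30, 14:00–14:30.
Eitan free within 08:00–16:00: 08:30–11:00, 11:30–13:30, 14:00–14:30.
Ulrich free within 08:00–16:00: 08:00–13:00, 14:00–14:30, 15:00–16:00.
Uma ∩ Dilnoza: 09:00–09:30, 12:00–12:30, 13:00–13:30.
Uma ∩ Dilnoza ∩ Viktor: 09:00–09:30, 12:00–12:30.
Uma ∩ Dilnoza ∩ Viktor ∩ Isla: 09:00–09:30.
Uma ∩ Dilnoza ∩ Viktor ∩ Isla ∩ Eitan: 09:00–09:30.
Uma ∩ Dilnoza ∩ Viktor ∩ Isla ∩ Eitan ∩ Ulrich: 09:00–09:30.
Total common minutes: 30.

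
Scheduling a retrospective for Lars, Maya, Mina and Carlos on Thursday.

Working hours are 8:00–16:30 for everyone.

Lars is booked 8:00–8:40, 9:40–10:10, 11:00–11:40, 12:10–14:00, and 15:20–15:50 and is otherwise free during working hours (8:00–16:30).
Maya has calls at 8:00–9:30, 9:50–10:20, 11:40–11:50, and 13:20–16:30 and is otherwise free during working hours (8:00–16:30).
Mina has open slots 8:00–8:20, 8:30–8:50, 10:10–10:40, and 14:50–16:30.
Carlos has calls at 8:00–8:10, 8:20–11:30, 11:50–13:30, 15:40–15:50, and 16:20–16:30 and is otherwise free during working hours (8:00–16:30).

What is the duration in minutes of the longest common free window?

Lars free within 08:00–16:30: 08:40–09:40, 10:10–11:00, 11:40–12:10, 14:00–15:20, 15:50–16:30.
Maya free within 08:00–16:30: 09:30–09:50, 10:20–11:40, 11:50–13:20.
Carlos free within 08:00–16:30: 08:10–08:20, 11:30–11:50, 13:30–15:40, 15:50–16:20.
Lars ∩ Maya: 09:30–09:40, 10:20–11:00, 11:50–12:10.
Lars ∩ Maya ∩ Mina: 10:20–10:40.
Lars ∩ Maya ∩ Mina ∩ Carlos: (none).
No common window.

0 minutes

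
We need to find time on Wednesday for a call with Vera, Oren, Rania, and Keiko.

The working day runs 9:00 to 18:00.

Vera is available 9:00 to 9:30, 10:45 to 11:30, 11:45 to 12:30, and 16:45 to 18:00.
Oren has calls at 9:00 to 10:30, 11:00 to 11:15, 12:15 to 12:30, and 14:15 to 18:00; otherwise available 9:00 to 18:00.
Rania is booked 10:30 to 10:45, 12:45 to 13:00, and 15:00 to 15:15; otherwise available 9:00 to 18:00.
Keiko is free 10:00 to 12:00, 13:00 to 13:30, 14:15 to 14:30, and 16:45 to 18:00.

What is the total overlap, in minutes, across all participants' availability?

45 minutes

Oren free within 09:00–18:00: 10:30–11:00, 11:15–12:15, 12:30–14:15.
Rania free within 09:00–18:00: 09:00–10:30, 10:45–12:45, 13:00–15:00, 15:15–18:00.
Vera ∩ Oren: 10:45–11:00, 11:15–11:30, 11:45–12:15.
Vera ∩ Oren ∩ Rania: 10:45–11:00, 11:15–11:30, 11:45–12:15.
Vera ∩ Oren ∩ Rania ∩ Keiko: 10:45–11:00, 11:15–11:30, 11:45–12:00.
Total common minutes: 15 + 15 + 15 = 45.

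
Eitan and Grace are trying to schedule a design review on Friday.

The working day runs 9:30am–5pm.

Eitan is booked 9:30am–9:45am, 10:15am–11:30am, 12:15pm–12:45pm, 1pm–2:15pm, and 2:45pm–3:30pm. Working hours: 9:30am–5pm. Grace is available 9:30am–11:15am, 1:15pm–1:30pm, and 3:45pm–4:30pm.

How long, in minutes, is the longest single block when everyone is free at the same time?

45 minutes

Eitan free within 09:30–17:00: 09:45–10:15, 11:30–12:15, 12:45–13:00, 14:15–14:45, 15:30–17:00.
Eitan ∩ Grace: 09:45–10:15, 15:45–16:30.
Common window lengths: 30, 45 min; longest is 45.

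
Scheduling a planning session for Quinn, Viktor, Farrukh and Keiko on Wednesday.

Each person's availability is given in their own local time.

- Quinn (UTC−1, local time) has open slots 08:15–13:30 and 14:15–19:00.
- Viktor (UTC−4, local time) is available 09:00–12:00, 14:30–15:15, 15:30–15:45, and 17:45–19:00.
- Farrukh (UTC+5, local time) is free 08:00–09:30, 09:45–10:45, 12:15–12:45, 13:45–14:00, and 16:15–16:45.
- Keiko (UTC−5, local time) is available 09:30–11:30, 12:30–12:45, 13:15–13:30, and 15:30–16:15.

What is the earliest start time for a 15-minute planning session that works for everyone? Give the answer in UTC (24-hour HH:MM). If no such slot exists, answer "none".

none

Quinn → UTC: 09:15–14:30, 15:15–20:00.
Viktor → UTC: 13:00–16:00, 18:30–19:15, 19:30–19:45, 21:45–23:00.
Farrukh → UTC: 03:00–04:30, 04:45–05:45, 07:15–07:45, 08:45–09:00, 11:15–11:45.
Keiko → UTC: 14:30–16:30, 17:30–17:45, 18:15–18:30, 20:30–21:15.
Quinn ∩ Viktor: 13:00–14:30, 15:15–16:00, 18:30–19:15, 19:30–19:45.
Quinn ∩ Viktor ∩ Farrukh: (none).
Quinn ∩ Viktor ∩ Farrukh ∩ Keiko: (none).
Windows ≥ 15 min: (none).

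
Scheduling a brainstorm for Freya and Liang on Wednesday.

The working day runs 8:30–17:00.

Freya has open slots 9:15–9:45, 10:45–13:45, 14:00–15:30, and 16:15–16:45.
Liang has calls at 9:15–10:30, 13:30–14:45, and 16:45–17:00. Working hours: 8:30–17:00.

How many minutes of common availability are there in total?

240 minutes

Liang free within 08:30–17:00: 08:30–09:15, 10:30–13:30, 14:45–16:45.
Freya ∩ Liang: 10:45–13:30, 14:45–15:30, 16:15–16:45.
Total common minutes: 165 + 45 + 30 = 240.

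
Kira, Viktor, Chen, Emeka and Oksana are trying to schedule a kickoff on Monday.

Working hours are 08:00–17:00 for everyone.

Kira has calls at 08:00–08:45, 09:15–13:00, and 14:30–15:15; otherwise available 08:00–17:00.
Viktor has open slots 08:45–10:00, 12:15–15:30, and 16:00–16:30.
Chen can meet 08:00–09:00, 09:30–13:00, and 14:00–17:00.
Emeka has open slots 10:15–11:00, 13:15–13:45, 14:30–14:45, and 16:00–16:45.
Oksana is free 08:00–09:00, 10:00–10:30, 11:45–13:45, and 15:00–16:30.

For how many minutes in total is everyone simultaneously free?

Kira free within 08:00–17:00: 08:45–09:15, 13:00–14:30, 15:15–17:00.
Kira ∩ Viktor: 08:45–09:15, 13:00–14:30, 15:15–15:30, 16:00–16:30.
Kira ∩ Viktor ∩ Chen: 08:45–09:00, 14:00–14:30, 15:15–15:30, 16:00–16:30.
Kira ∩ Viktor ∩ Chen ∩ Emeka: 16:00–16:30.
Kira ∩ Viktor ∩ Chen ∩ Emeka ∩ Oksana: 16:00–16:30.
Total common minutes: 30.

30 minutes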